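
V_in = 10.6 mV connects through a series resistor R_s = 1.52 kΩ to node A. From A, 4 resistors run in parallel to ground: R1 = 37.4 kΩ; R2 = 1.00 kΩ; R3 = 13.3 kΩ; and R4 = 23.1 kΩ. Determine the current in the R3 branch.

Parallel bank: R_p = 1/(1/37.4 + 1/1.00 + 1/13.3 + 1/23.1) = 0.8732 kΩ.
V_A by voltage divider: V_A = 10.6 × 0.8732/(1.52 + 0.8732) = 3.868 mV.
I(R3) = V_A / R3 = 3.868/13.3 = 0.2908 µA.
(Equivalently: I_total = 4.429 µA, then current-divider fraction G_k/ΣG = 0.06565.)

I ≈ 0.291 µA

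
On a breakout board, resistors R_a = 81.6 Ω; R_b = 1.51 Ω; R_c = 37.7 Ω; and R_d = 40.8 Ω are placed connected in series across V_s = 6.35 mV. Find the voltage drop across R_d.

Total series resistance ΣR = 81.6 + 1.51 + 37.7 + 40.8 = 161.6 Ω.
Voltage divider: V = V_s · (40.80 / 161.6) = 6.35 × 0.2525 = 1.603 mV.

V ≈ 1.60 mV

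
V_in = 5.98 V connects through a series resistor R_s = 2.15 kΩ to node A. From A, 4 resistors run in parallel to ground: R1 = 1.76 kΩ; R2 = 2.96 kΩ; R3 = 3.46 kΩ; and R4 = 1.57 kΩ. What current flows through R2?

Equivalent of the parallel group: R_p = 0.5459 kΩ.
Node voltage V_A = V_in · R_p/(R_s + R_p) = 5.98 × 0.2025 = 1.211 V.
I(R2) = V_A / R2 = 1.211/2.96 = 0.4091 mA.

I ≈ 0.409 mA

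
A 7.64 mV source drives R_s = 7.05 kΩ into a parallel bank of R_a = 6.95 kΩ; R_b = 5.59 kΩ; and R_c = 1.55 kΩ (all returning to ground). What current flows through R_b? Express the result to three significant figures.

Combine the parallel branches: R_p = (1/6.95 + 1/5.59 + 1/1.55)⁻¹ = 1.033 kΩ.
Node voltage V_A = V_DC · R_p/(R_s + R_p) = 7.64 × 0.1278 = 0.9765 mV.
I(R_b) = V_A / R_b = 0.9765/5.59 = 0.1747 µA.

I ≈ 0.175 µA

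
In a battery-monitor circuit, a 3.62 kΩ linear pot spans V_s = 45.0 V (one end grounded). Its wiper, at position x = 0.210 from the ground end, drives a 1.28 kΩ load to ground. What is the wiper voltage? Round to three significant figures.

The pot divides into 2.860 kΩ above the wiper and 0.7602 kΩ below.
R_L loads the lower segment: effective lower R = 0.4769 kΩ.
Loaded-divider output: V_out = 45.0 × 0.1429 = 6.432 V.

V_out ≈ 6.43 V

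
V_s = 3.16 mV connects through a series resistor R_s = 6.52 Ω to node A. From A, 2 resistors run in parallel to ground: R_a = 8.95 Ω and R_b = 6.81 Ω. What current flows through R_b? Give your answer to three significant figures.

I ≈ 0.173 mA

Equivalent of the parallel group: R_p = 3.867 Ω.
V_A = 3.16 × 3.867/10.39 = 1.177 mV.
Branch current I = V_A/R_b = 1.177/6.81 = 0.1728 mA.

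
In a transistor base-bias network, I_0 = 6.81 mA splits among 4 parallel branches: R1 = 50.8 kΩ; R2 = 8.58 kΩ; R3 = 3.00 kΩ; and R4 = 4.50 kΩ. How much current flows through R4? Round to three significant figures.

I ≈ 2.19 mA

ΣG = 1/50.8 + 1/8.58 + 1/3.00 + 1/4.50 = 0.6918.
Current divider: I(R4) = I_0 · G_k/ΣG = 6.81 × (0.2222/0.6918) = 6.81 × 0.3212 = 2.188 mA.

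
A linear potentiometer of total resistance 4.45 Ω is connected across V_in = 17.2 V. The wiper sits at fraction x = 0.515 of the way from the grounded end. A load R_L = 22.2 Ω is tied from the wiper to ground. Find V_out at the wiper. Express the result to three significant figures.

Split the track: R_lower = x·R_p = 2.292 Ω, R_upper = (1−x)·R_p = 2.158 Ω.
R_L loads the lower segment: effective lower R = 2.077 Ω.
Loaded-divider output: V_out = 17.2 × 0.4904 = 8.436 V.

V_out ≈ 8.44 V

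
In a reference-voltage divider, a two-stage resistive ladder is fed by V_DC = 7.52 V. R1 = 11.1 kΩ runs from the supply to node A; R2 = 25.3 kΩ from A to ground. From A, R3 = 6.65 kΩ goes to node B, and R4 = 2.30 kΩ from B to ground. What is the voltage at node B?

V_B ≈ 0.721 V

Looking into the second stage from A: R3 + R4 = 8.950 kΩ appears in parallel with R2.
Effective lower resistance at A: R2 ‖ 8.950 = 6.611 kΩ.
V_A = 7.52 × 6.611/(11.1 + 6.611) = 2.807 V.
Stage 2 is unloaded, so V_B = V_A · R4/(R3+R4) = 2.807 × 2.30/8.950 = 0.7214 V.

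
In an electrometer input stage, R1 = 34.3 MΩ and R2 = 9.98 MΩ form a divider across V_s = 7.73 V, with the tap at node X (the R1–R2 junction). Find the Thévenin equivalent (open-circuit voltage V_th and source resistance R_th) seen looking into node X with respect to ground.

Open-circuit (no load on X): V_th = V_s · R2/(R1 + R2) = 7.73 × 9.98/(34.30 + 9.98) = 1.742 V.
Zeroing V_s shorts the top of R1 to ground, so R_th = R1 ‖ R2 = 7.731 MΩ.

V_th ≈ 1.74 V, R_th ≈ 7.73 MΩ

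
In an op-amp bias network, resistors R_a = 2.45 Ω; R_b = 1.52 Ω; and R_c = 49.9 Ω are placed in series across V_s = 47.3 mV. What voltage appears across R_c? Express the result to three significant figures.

V ≈ 43.8 mV

ΣR = 2.45 + 1.52 + 49.9 = 53.87 Ω.
By the voltage-divider rule, V = 47.3 × 49.90/53.87 = 43.81 mV.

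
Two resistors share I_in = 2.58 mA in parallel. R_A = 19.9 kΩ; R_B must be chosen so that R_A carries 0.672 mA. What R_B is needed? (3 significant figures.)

Two-branch current divider: I_A = I_in · R_B/(R_A + R_B).
With f = 0.2605, R_B = R_A · f/(1−f) = 19.9 × 0.3522 = 7.009 kΩ.

R_B ≈ 7.01 kΩ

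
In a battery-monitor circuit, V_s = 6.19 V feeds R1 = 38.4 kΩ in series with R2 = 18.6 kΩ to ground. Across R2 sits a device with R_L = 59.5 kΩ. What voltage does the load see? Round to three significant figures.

V_out ≈ 1.67 V

R2 ‖ R_L = (18.6 × 59.5)/(18.6 + 59.5) = 14.17 kΩ.
Voltage divider with the loaded lower leg: V_out = 6.19 × 14.17/(38.4 + 14.17) = 6.19 × 0.2695 = 1.669 V.
(Unloaded it would be 2.02 V; the load pulls it down.)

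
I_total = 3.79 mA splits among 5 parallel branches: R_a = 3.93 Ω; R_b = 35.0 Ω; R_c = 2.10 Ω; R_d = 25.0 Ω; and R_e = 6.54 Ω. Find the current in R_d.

I ≈ 0.159 mA

Total conductance ΣG = 1/3.93 + 1/35.0 + 1/2.10 + 1/25.0 + 1/6.54 = 0.9521 (units of 1/Ω).
Current divider: I(R_d) = I_total · G_k/ΣG = 3.79 × (0.04000/0.9521) = 3.79 × 0.04201 = 0.1592 mA.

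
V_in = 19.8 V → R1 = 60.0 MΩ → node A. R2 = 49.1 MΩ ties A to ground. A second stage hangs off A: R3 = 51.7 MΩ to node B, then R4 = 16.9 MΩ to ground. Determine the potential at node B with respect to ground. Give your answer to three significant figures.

The second stage (R3 + R4 = 68.60 MΩ) loads node A in parallel with R2.
R2 ‖ (R3+R4) = 28.62 MΩ.
So V_A = 19.8 × 0.3229 = 6.394 V.
V_B = V_A × 0.2464 = 1.575 V.

V_B ≈ 1.58 V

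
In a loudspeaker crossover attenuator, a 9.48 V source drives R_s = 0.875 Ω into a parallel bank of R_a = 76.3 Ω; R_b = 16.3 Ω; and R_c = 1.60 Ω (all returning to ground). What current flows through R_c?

Equivalent of the parallel group: R_p = 1.430 Ω.
V_A by voltage divider: V_A = 9.48 × 1.430/(0.875 + 1.430) = 5.881 V.
Branch current I = V_A/R_c = 5.881/1.60 = 3.676 A.

I ≈ 3.68 A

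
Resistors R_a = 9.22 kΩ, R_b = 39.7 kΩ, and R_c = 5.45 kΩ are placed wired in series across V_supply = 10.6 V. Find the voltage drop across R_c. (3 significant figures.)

V ≈ 1.06 V

Total series resistance ΣR = 9.22 + 39.7 + 5.45 = 54.37 kΩ.
By the voltage-divider rule, V = 10.6 × 5.450/54.37 = 1.063 V.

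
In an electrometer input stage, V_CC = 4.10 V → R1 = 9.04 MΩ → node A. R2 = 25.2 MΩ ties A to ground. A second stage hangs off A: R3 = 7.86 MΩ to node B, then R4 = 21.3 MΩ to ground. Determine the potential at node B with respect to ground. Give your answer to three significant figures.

Looking into the second stage from A: R3 + R4 = 29.16 MΩ appears in parallel with R2.
Effective lower resistance at A: R2 ‖ 29.16 = 13.52 MΩ.
First divider: V_A = V_CC · 13.52/(9.04 + 13.52) = 2.457 V.
V_B = V_A × 0.7305 = 1.795 V.

V_B ≈ 1.79 V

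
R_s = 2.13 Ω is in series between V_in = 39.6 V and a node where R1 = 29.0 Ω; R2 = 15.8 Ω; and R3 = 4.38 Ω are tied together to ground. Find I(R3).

I ≈ 5.34 A

Combine the parallel branches: R_p = (1/29.0 + 1/15.8 + 1/4.38)⁻¹ = 3.067 Ω.
V_A = 39.6 × 3.067/5.197 = 23.37 V.
Branch current I = V_A/R3 = 23.37/4.38 = 5.335 A.
(Equivalently: I_total = 7.620 A, then current-divider fraction G_k/ΣG = 0.7002.)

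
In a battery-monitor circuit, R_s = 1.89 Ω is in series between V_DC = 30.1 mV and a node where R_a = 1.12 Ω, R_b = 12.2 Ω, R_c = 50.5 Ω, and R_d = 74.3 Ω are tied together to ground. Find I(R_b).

Parallel bank: R_p = 1/(1/1.12 + 1/12.2 + 1/50.5 + 1/74.3) = 0.9920 Ω.
V_A by voltage divider: V_A = 30.1 × 0.9920/(1.89 + 0.9920) = 10.36 mV.
Branch current I = V_A/R_b = 10.36/12.2 = 0.8492 mA.
(Check via current divider: I_total = 10.44 mA; share G_k/ΣG = 0.08131 → same result.)

I ≈ 0.849 mA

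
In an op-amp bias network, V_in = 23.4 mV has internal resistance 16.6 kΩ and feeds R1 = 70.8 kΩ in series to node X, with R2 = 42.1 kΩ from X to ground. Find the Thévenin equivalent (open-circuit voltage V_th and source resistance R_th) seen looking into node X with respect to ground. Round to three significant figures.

R1' = 16.6 + 70.8 = 87.40 kΩ (source resistance + R1).
V_th is the unloaded tap voltage: V_in · R2/(R1'+R2) = 23.4 × 0.3251 = 7.607 mV.
Looking into X with the source shorted: R_th = R1'·R2/(R1'+R2) = 87.40 × 42.1/129.5 = 28.41 kΩ.

V_th ≈ 7.61 mV, R_th ≈ 28.4 kΩ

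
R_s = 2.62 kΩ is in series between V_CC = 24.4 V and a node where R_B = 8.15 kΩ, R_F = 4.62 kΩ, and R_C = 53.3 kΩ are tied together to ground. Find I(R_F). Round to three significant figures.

I ≈ 2.73 mA

Parallel bank: R_p = 1/(1/8.15 + 1/4.62 + 1/53.3) = 2.794 kΩ.
Node voltage V_A = V_CC · R_p/(R_s + R_p) = 24.4 × 0.5161 = 12.59 V.
I(R_F) = V_A / R_F = 12.59/4.62 = 2.726 mA.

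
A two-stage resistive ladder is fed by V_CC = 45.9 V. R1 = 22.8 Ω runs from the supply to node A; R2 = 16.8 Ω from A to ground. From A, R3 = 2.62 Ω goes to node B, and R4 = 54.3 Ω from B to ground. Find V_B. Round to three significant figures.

V_B ≈ 15.9 V

The second stage (R3 + R4 = 56.92 Ω) loads node A in parallel with R2.
R2 ‖ (R3+R4) = 12.97 Ω.
V_A = 45.9 × 12.97/(22.8 + 12.97) = 16.64 V.
Then the unloaded second divider: V_B = V_A × R4/(R3+R4) = 16.64 × 0.9540 = 15.88 V.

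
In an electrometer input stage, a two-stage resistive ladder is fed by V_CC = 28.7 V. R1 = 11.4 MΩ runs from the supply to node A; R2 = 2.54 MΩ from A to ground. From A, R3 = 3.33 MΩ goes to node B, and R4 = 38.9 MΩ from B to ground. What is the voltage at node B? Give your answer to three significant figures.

The second stage (R3 + R4 = 42.23 MΩ) loads node A in parallel with R2.
Effective lower resistance at A: R2 ‖ 42.23 = 2.396 MΩ.
So V_A = 28.7 × 0.1737 = 4.984 V.
Stage 2 is unloaded, so V_B = V_A · R4/(R3+R4) = 4.984 × 38.9/42.23 = 4.591 V.

V_B ≈ 4.59 V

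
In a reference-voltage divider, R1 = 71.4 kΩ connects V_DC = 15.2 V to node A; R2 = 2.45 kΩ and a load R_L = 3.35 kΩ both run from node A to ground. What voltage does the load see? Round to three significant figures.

V_out ≈ 0.295 V

First combine the lower leg with the load: R2 ‖ R_L = 1.415 kΩ.
Voltage divider with the loaded lower leg: V_out = 15.2 × 1.415/(71.4 + 1.415) = 15.2 × 0.01943 = 0.2954 V.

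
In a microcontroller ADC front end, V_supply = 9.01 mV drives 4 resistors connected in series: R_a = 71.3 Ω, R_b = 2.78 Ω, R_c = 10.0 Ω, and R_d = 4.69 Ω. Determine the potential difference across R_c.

Total series resistance ΣR = 71.3 + 2.78 + 10.0 + 4.69 = 88.77 Ω.
V = V_supply · R/ΣR = 9.01 × 0.1127 = 1.015 mV.

V ≈ 1.01 mV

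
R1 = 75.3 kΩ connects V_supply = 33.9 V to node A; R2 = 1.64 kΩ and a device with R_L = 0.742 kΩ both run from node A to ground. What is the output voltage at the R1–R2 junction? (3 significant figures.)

V_out ≈ 0.228 V

R2 ‖ R_L = (1.64 × 0.742)/(1.64 + 0.742) = 0.5109 kΩ.
Voltage divider with the loaded lower leg: V_out = 33.9 × 0.5109/(75.3 + 0.5109) = 33.9 × 0.006739 = 0.2284 V.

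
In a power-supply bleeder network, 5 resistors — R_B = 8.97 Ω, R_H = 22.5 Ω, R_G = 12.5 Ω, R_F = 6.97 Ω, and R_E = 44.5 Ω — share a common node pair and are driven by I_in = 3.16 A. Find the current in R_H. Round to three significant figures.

I ≈ 0.349 A

Total conductance ΣG = 1/8.97 + 1/22.5 + 1/12.5 + 1/6.97 + 1/44.5 = 0.4019 (units of 1/Ω).
R_H takes the fraction G_k/ΣG = 0.04444/0.4019 = 0.1106, so I = 3.16 × 0.1106 = 0.3495 A.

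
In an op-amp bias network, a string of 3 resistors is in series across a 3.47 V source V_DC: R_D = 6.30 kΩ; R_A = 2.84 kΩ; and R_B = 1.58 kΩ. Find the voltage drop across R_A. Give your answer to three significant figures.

Series total: ΣR = 6.30 + 2.84 + 1.58 = 10.72 kΩ.
By the voltage-divider rule, V = 3.47 × 2.840/10.72 = 0.9193 V.

V ≈ 0.919 V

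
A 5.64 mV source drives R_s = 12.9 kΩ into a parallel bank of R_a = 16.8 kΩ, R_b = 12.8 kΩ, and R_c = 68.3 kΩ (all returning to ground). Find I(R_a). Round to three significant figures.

I ≈ 0.113 µA

Equivalent of the parallel group: R_p = 6.566 kΩ.
Node voltage V_A = V_DC · R_p/(R_s + R_p) = 5.64 × 0.3373 = 1.902 mV.
Branch current I = V_A/R_a = 1.902/16.8 = 0.1132 µA.
(Check via current divider: I_total = 0.2897 µA; share G_k/ΣG = 0.3909 → same result.)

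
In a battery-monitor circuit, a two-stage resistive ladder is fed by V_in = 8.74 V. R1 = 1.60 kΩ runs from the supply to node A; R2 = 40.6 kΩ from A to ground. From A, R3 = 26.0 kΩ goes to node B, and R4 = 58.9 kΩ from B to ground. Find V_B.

V_B ≈ 5.73 V

The second stage (R3 + R4 = 84.90 kΩ) loads node A in parallel with R2.
R2 ‖ (R3+R4) = 27.47 kΩ.
So V_A = 8.74 × 0.9450 = 8.259 V.
Then the unloaded second divider: V_B = V_A × R4/(R3+R4) = 8.259 × 0.6938 = 5.730 V.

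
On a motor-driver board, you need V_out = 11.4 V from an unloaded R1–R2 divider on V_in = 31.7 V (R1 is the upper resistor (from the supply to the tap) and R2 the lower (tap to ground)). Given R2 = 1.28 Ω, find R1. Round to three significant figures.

Required fraction k = V_out/V_in = 0.3596.
R1 = R2·(1/k − 1) = 1.28 × 1.781 = 2.279 Ω.

R1 ≈ 2.28 Ω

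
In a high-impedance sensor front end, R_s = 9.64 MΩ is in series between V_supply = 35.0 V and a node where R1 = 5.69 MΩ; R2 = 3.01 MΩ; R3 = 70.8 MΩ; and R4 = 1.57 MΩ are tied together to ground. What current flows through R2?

I ≈ 0.955 µA

Combine the parallel branches: R_p = (1/5.69 + 1/3.01 + 1/70.8 + 1/1.57)⁻¹ = 0.8628 MΩ.
Node voltage V_A = V_supply · R_p/(R_s + R_p) = 35.0 × 0.08215 = 2.875 V.
Branch current I = V_A/R2 = 2.875/3.01 = 0.9552 µA.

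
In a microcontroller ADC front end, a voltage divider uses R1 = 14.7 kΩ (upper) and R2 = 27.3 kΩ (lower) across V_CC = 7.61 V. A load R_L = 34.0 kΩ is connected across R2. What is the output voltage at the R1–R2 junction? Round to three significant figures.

V_out ≈ 3.86 V

R2 ‖ R_L = (27.3 × 34.0)/(27.3 + 34.0) = 15.14 kΩ.
Voltage divider with the loaded lower leg: V_out = 7.61 × 15.14/(14.7 + 15.14) = 7.61 × 0.5074 = 3.861 V.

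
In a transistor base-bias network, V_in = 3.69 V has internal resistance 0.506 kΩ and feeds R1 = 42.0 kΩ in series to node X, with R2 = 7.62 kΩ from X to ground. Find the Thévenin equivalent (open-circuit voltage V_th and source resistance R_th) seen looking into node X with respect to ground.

R1' = 0.506 + 42.0 = 42.51 kΩ (source resistance + R1).
With X open, the divider is unloaded: V_th = 3.69 × 7.62/50.13 = 0.5609 V.
With V_in suppressed (replaced by a short), R_th = R1' ‖ R2 = (42.51 × 7.62)/(42.51 + 7.62) = 6.462 kΩ.

V_th ≈ 0.561 V, R_th ≈ 6.46 kΩ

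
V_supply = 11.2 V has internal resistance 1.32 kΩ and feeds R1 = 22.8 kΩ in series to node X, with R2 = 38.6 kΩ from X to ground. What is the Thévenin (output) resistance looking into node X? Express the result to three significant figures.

R_th ≈ 14.8 kΩ

R1' = 1.32 + 22.8 = 24.12 kΩ (source resistance + R1).
Looking into X with the source shorted: R_th = R1'·R2/(R1'+R2) = 24.12 × 38.6/62.72 = 14.84 kΩ.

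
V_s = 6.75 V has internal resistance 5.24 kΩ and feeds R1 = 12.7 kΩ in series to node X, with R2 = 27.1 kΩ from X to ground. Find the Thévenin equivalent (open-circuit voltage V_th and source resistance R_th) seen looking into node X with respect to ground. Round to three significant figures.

R1' = 5.24 + 12.7 = 17.94 kΩ (source resistance + R1).
Open-circuit (no load on X): V_th = V_s · R2/(R1' + R2) = 6.75 × 27.1/(17.94 + 27.1) = 4.061 V.
Zeroing V_s shorts the top of R1' to ground, so R_th = R1' ‖ R2 = 10.79 kΩ.

V_th ≈ 4.06 V, R_th ≈ 10.8 kΩ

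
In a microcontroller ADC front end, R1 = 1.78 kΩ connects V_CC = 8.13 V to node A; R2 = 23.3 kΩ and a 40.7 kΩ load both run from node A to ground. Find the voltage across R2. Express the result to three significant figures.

V_out ≈ 7.26 V

First combine the lower leg with the load: R2 ‖ R_L = 14.82 kΩ.
Now apply the divider: V_out = 8.13 × 0.8928 = 7.258 V.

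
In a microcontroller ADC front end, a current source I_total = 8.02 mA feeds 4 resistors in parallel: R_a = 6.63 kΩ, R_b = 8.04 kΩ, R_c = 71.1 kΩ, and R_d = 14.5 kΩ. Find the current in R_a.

Total conductance ΣG = 1/6.63 + 1/8.04 + 1/71.1 + 1/14.5 = 0.3582 (units of 1/kΩ).
By the current-divider rule, I = I_total · G_k/ΣG = 8.02 × 0.4210 = 3.377 mA.

I ≈ 3.38 mA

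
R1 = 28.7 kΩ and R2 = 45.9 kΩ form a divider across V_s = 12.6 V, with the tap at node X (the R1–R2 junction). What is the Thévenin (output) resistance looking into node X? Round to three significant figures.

Looking into X with the source shorted: R_th = R1·R2/(R1+R2) = 28.70 × 45.9/74.60 = 17.66 kΩ.

R_th ≈ 17.7 kΩ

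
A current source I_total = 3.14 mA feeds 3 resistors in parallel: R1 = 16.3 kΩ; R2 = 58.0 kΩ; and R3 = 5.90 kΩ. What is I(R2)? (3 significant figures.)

Conductances: ΣG = 1/16.3 + 1/58.0 + 1/5.90 = 0.2481 (1/kΩ).
By the current-divider rule, I = I_total · G_k/ΣG = 3.14 × 0.06950 = 0.2182 mA.

I ≈ 0.218 mA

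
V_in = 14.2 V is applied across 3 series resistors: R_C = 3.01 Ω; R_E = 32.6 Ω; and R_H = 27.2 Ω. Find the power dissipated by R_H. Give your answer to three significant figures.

The common current is I = 14.2/62.81 = 0.2261 A.
V(R_H) = I·R = 6.149 V; P = V·I = 6.149 × 0.2261 = 1.390 W.

P ≈ 1.39 W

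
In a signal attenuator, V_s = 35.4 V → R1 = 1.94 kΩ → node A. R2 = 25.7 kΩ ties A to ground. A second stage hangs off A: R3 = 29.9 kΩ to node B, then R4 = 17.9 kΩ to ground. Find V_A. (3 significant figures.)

V_A ≈ 31.7 V

Node A sees R2 in parallel with the series input of stage 2, R3 + R4 = 47.80 kΩ.
R2 ‖ (R3+R4) = 16.71 kΩ.
So V_A = 35.4 × 0.8960 = 31.72 V.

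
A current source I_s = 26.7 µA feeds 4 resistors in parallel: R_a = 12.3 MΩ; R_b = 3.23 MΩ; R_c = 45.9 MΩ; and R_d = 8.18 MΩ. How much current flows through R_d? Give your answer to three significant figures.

I ≈ 6.10 µA

Conductances: ΣG = 1/12.3 + 1/3.23 + 1/45.9 + 1/8.18 = 0.5349 (1/MΩ).
R_d takes the fraction G_k/ΣG = 0.1222/0.5349 = 0.2285, so I = 26.7 × 0.2285 = 6.102 µA.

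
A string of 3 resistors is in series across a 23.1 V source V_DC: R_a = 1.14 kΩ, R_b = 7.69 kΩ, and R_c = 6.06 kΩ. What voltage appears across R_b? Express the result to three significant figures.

ΣR = 1.14 + 7.69 + 6.06 = 14.89 kΩ.
By the voltage-divider rule, V = 23.1 × 7.690/14.89 = 11.93 V.

V ≈ 11.9 V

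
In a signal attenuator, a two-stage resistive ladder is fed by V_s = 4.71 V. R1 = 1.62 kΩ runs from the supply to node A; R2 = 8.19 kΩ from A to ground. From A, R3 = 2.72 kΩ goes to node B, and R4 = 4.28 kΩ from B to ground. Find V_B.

V_B ≈ 2.01 V

The second stage (R3 + R4 = 7.000 kΩ) loads node A in parallel with R2.
Effective lower resistance at A: R2 ‖ 7.000 = 3.774 kΩ.
First divider: V_A = V_s · 3.774/(1.62 + 3.774) = 3.295 V.
Then the unloaded second divider: V_B = V_A × R4/(R3+R4) = 3.295 × 0.6114 = 2.015 V.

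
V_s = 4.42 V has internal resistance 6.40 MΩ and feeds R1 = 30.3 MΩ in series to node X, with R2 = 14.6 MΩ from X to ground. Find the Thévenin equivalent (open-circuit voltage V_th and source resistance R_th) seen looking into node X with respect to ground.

R1' = 6.40 + 30.3 = 36.70 MΩ (source resistance + R1).
With X open, the divider is unloaded: V_th = 4.42 × 14.6/51.30 = 1.258 V.
Zeroing V_s shorts the top of R1' to ground, so R_th = R1' ‖ R2 = 10.44 MΩ.

V_th ≈ 1.26 V, R_th ≈ 10.4 MΩ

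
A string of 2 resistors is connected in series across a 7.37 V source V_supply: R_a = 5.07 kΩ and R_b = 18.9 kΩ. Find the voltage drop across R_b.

Series total: ΣR = 5.07 + 18.9 = 23.97 kΩ.
V = V_supply · R/ΣR = 7.37 × 0.7885 = 5.811 V.

V ≈ 5.81 V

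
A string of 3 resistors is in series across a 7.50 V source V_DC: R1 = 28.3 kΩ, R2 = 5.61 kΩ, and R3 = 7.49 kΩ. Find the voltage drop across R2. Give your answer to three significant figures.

Series total: ΣR = 28.3 + 5.61 + 7.49 = 41.40 kΩ.
By the voltage-divider rule, V = 7.50 × 5.610/41.40 = 1.016 V.

V ≈ 1.02 V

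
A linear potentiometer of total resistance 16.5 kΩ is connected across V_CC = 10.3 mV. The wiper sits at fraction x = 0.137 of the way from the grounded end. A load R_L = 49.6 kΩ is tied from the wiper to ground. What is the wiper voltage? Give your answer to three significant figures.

The pot divides into 14.24 kΩ above the wiper and 2.261 kΩ below.
R_L loads the lower segment: effective lower R = 2.162 kΩ.
Loaded-divider output: V_out = 10.3 × 0.1318 = 1.358 mV.

V_out ≈ 1.36 mV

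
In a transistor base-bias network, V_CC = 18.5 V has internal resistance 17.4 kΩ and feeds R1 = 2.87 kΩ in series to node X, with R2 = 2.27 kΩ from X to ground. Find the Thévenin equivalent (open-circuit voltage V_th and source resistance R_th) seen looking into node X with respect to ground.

R1' = 17.4 + 2.87 = 20.27 kΩ (source resistance + R1).
Open-circuit (no load on X): V_th = V_CC · R2/(R1' + R2) = 18.5 × 2.27/(20.27 + 2.27) = 1.863 V.
Looking into X with the source shorted: R_th = R1'·R2/(R1'+R2) = 20.27 × 2.27/22.54 = 2.041 kΩ.

V_th ≈ 1.86 V, R_th ≈ 2.04 kΩ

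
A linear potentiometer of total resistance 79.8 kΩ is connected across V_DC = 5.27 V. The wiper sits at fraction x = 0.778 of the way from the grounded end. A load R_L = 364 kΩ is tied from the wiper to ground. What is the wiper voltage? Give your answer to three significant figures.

V_out ≈ 3.95 V

Lower segment x·R_p = 62.08 kΩ; upper segment (1−x)·R_p = 17.72 kΩ.
R_L loads the lower segment: effective lower R = 53.04 kΩ.
Loaded-divider output: V_out = 5.27 × 0.7496 = 3.950 V.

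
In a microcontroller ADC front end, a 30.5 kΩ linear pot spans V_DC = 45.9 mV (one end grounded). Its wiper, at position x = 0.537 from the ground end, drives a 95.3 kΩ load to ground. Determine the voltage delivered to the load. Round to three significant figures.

Split the track: R_lower = x·R_p = 16.38 kΩ, R_upper = (1−x)·R_p = 14.12 kΩ.
Lower segment in parallel with the load: 16.38 ‖ 95.3 = 13.98 kΩ.
Then V_out = V_DC · 13.98/(14.12 + 13.98) = 22.83 mV.

V_out ≈ 22.8 mV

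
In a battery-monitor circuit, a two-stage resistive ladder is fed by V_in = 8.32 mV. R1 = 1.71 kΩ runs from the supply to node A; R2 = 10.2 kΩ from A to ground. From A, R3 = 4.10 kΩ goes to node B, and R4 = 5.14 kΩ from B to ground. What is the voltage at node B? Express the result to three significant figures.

The second stage (R3 + R4 = 9.240 kΩ) loads node A in parallel with R2.
Effective lower resistance at A: R2 ‖ 9.240 = 4.848 kΩ.
First divider: V_A = V_in · 4.848/(1.71 + 4.848) = 6.151 mV.
Stage 2 is unloaded, so V_B = V_A · R4/(R3+R4) = 6.151 × 5.14/9.240 = 3.421 mV.

V_B ≈ 3.42 mV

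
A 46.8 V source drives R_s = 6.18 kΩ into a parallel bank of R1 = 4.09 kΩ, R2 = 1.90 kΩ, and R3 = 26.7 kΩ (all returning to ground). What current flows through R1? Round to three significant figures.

I ≈ 1.91 mA

Equivalent of the parallel group: R_p = 1.237 kΩ.
V_A by voltage divider: V_A = 46.8 × 1.237/(6.18 + 1.237) = 7.806 V.
I(R1) = V_A / R1 = 7.806/4.09 = 1.909 mA.
(Check via current divider: I_total = 6.310 mA; share G_k/ΣG = 0.3025 → same result.)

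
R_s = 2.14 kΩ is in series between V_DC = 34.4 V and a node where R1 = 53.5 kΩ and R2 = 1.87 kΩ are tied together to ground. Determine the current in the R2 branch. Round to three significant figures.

Parallel bank: R_p = 1/(1/53.5 + 1/1.87) = 1.807 kΩ.
V_A = 34.4 × 1.807/3.947 = 15.75 V.
I(R2) = V_A / R2 = 15.75/1.87 = 8.421 mA.
(Check via current divider: I_total = 8.716 mA; share G_k/ΣG = 0.9662 → same result.)

I ≈ 8.42 mA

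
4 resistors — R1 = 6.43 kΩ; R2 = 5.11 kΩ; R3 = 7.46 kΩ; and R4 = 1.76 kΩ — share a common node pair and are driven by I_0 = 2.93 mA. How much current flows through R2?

I ≈ 0.544 mA

Total conductance ΣG = 1/6.43 + 1/5.11 + 1/7.46 + 1/1.76 = 1.053 (units of 1/kΩ).
Current divider: I(R2) = I_0 · G_k/ΣG = 2.93 × (0.1957/1.053) = 2.93 × 0.1858 = 0.5443 mA.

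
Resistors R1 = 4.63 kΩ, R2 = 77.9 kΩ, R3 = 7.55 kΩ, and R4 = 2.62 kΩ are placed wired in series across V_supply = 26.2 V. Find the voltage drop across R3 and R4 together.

Total series resistance ΣR = 4.63 + 77.9 + 7.55 + 2.62 = 92.70 kΩ.
R_{R3..R4} = 7.55 + 2.62 = 10.17 kΩ.
By the voltage-divider rule, V = 26.2 × 10.17/92.70 = 2.874 V.

V ≈ 2.87 V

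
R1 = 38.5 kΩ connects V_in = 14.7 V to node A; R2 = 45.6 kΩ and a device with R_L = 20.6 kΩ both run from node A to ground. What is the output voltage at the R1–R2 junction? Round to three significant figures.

R2 ‖ R_L = (45.6 × 20.6)/(45.6 + 20.6) = 14.19 kΩ.
Now apply the divider: V_out = 14.7 × 0.2693 = 3.959 V.

V_out ≈ 3.96 V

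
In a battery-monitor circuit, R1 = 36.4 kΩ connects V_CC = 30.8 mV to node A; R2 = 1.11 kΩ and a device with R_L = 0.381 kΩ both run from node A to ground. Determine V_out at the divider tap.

V_out ≈ 0.238 mV

First combine the lower leg with the load: R2 ‖ R_L = 0.2836 kΩ.
Voltage divider with the loaded lower leg: V_out = 30.8 × 0.2836/(36.4 + 0.2836) = 30.8 × 0.007732 = 0.2381 mV.
(Unloaded it would be 0.911 mV; the load pulls it down.)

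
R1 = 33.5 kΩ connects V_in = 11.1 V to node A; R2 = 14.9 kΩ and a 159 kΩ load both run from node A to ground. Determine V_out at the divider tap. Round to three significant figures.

V_out ≈ 3.21 V

The load sits in parallel with R2, giving an effective lower resistance R2' = R2·R_L/(R2+R_L) = 13.62 kΩ.
Voltage divider with the loaded lower leg: V_out = 11.1 × 13.62/(33.5 + 13.62) = 11.1 × 0.2891 = 3.209 V.
(Unloaded it would be 3.42 V; the load pulls it down.)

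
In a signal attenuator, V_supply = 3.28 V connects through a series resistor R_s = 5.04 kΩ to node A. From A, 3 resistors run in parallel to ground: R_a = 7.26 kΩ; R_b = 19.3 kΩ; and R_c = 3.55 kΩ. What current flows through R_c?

Equivalent of the parallel group: R_p = 2.122 kΩ.
Node voltage V_A = V_supply · R_p/(R_s + R_p) = 3.28 × 0.2963 = 0.9718 V.
Branch current I = V_A/R_c = 0.9718/3.55 = 0.2738 mA.

I ≈ 0.274 mA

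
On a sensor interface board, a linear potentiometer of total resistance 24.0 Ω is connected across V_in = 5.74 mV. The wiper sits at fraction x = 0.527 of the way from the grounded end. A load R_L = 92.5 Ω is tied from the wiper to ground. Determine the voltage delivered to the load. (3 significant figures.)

Lower segment x·R_p = 12.65 Ω; upper segment (1−x)·R_p = 11.35 Ω.
R_L loads the lower segment: effective lower R = 11.13 Ω.
V_out = 5.74 × 11.13/(11.35 + 11.13) = 2.841 mV.

V_out ≈ 2.84 mV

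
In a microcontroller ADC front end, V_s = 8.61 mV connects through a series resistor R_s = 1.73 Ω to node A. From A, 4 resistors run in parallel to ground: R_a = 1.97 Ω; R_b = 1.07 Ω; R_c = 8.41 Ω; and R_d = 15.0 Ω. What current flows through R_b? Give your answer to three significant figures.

I ≈ 2.11 mA

Parallel bank: R_p = 1/(1/1.97 + 1/1.07 + 1/8.41 + 1/15.0) = 0.6143 Ω.
Node voltage V_A = V_s · R_p/(R_s + R_p) = 8.61 × 0.2621 = 2.256 mV.
I(R_b) = V_A / R_b = 2.256/1.07 = 2.109 mA.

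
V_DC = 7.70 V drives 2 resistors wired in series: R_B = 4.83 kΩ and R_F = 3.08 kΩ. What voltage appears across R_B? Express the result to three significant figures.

Series total: ΣR = 4.83 + 3.08 = 7.910 kΩ.
V = V_DC · R/ΣR = 7.70 × 0.6106 = 4.702 V.

V ≈ 4.70 V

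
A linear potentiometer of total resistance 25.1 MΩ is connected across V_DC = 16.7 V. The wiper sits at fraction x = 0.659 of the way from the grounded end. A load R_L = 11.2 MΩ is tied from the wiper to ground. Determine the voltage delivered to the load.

Lower segment x·R_p = 16.54 MΩ; upper segment (1−x)·R_p = 8.559 MΩ.
Lower segment in parallel with the load: 16.54 ‖ 11.2 = 6.678 MΩ.
Then V_out = V_DC · 6.678/(8.559 + 6.678) = 7.319 V.

V_out ≈ 7.32 V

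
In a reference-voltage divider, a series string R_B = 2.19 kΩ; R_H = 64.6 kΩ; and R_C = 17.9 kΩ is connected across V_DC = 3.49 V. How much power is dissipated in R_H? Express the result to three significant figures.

P ≈ 0.110 mW

The common current is I = 3.49/84.69 = 0.04121 mA.
P(R_H) = I²·R_H = (0.04121)² × 64.6 = 0.1097 mW.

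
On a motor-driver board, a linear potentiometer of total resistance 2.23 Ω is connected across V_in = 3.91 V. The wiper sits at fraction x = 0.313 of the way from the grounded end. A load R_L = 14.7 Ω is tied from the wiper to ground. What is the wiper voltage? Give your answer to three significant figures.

V_out ≈ 1.19 V

Split the track: R_lower = x·R_p = 0.6980 Ω, R_upper = (1−x)·R_p = 1.532 Ω.
Lower segment in parallel with the load: 0.6980 ‖ 14.7 = 0.6664 Ω.
Then V_out = V_in · 0.6664/(1.532 + 0.6664) = 1.185 V.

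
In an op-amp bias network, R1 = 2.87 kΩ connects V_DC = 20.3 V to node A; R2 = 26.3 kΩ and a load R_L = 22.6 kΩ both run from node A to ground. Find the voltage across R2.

R2 ‖ R_L = (26.3 × 22.6)/(26.3 + 22.6) = 12.16 kΩ.
Now apply the divider: V_out = 20.3 × 0.8090 = 16.42 V.

V_out ≈ 16.4 V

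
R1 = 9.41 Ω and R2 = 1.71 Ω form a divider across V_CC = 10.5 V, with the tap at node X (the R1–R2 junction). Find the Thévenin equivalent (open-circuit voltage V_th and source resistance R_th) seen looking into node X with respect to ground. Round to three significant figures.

V_th ≈ 1.61 V, R_th ≈ 1.45 Ω

With X open, the divider is unloaded: V_th = 10.5 × 1.71/11.12 = 1.615 V.
Looking into X with the source shorted: R_th = R1·R2/(R1+R2) = 9.410 × 1.71/11.12 = 1.447 Ω.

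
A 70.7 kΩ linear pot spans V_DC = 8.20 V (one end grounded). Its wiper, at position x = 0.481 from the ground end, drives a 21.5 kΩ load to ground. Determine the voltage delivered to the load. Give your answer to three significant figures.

V_out ≈ 2.17 V

The pot divides into 36.69 kΩ above the wiper and 34.01 kΩ below.
Lower segment in parallel with the load: 34.01 ‖ 21.5 = 13.17 kΩ.
Then V_out = V_DC · 13.17/(36.69 + 13.17) = 2.166 V.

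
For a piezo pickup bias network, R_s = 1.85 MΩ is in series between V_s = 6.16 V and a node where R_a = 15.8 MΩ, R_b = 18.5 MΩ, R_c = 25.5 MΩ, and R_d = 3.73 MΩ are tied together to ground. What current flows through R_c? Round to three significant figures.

Equivalent of the parallel group: R_p = 2.355 MΩ.
Node voltage V_A = V_s · R_p/(R_s + R_p) = 6.16 × 0.5600 = 3.450 V.
I(R_c) = V_A / R_c = 3.450/25.5 = 0.1353 µA.

I ≈ 0.135 µA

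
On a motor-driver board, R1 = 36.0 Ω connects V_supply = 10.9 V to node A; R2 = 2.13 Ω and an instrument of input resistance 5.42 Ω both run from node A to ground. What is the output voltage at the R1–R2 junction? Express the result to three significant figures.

First combine the lower leg with the load: R2 ‖ R_L = 1.529 Ω.
Then V_out = V_supply · R2'/(R1 + R2') = 10.9 × 1.529/37.53 = 0.4441 V.

V_out ≈ 0.444 V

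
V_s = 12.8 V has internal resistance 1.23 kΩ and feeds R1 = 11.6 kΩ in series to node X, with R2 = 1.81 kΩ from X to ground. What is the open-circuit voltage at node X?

V_th ≈ 1.58 V

R1' = 1.23 + 11.6 = 12.83 kΩ (source resistance + R1).
V_th is the unloaded tap voltage: V_s · R2/(R1'+R2) = 12.8 × 0.1236 = 1.583 V.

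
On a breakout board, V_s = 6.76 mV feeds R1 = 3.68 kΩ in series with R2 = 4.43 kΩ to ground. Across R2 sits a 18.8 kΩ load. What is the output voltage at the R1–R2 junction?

The load sits in parallel with R2, giving an effective lower resistance R2' = R2·R_L/(R2+R_L) = 3.585 kΩ.
Voltage divider with the loaded lower leg: V_out = 6.76 × 3.585/(3.68 + 3.585) = 6.76 × 0.4935 = 3.336 mV.
(Unloaded it would be 3.69 mV; the load pulls it down.)

V_out ≈ 3.34 mV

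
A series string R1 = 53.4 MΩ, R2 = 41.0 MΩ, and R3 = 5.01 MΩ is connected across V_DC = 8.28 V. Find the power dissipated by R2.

Series current I = V_DC/ΣR = 8.28/99.41 = 0.08329 µA.
P = I²R = 0.006937 × 41.0 = 0.2844 µW.

P ≈ 0.284 µW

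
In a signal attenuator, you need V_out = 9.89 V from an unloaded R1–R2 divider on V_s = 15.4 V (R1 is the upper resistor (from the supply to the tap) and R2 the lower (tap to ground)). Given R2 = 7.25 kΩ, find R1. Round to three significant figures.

Required fraction k = V_out/V_s = 0.6422.
Rearranging, R1 = R2·(1−k)/k = 7.25 × 0.5571 = 4.039 kΩ.

R1 ≈ 4.04 kΩ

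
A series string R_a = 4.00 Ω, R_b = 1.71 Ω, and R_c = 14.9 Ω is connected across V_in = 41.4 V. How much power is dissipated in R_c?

The common current is I = 41.4/20.61 = 2.009 A.
P = I²R = 4.035 × 14.9 = 60.12 W.

P ≈ 60.1 W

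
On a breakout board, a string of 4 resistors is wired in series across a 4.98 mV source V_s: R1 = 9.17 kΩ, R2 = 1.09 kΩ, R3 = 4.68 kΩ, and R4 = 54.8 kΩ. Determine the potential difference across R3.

V ≈ 0.334 mV

Series total: ΣR = 9.17 + 1.09 + 4.68 + 54.8 = 69.74 kΩ.
V = V_s · R/ΣR = 4.98 × 0.06711 = 0.3342 mV.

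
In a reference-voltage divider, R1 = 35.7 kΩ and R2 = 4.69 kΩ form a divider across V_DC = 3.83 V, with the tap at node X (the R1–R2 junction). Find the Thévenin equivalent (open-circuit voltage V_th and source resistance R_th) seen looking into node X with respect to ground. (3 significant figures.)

With X open, the divider is unloaded: V_th = 3.83 × 4.69/40.39 = 0.4447 V.
Looking into X with the source shorted: R_th = R1·R2/(R1+R2) = 35.70 × 4.69/40.39 = 4.145 kΩ.

V_th ≈ 0.445 V, R_th ≈ 4.15 kΩ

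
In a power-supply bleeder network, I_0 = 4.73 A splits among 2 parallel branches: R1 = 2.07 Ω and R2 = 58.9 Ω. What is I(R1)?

I ≈ 4.57 A

For two parallel branches, I_k = I_0 · (other R)/(sum of R).
I(R1) = 4.73 × 58.9/(2.07 + 58.9) = 4.73 × 0.9660 = 4.569 A.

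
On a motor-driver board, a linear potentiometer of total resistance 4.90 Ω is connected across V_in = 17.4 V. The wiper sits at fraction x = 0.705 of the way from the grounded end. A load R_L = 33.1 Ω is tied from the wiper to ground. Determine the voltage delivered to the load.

Split the track: R_lower = x·R_p = 3.454 Ω, R_upper = (1−x)·R_p = 1.446 Ω.
R_L loads the lower segment: effective lower R = 3.128 Ω.
Then V_out = V_in · 3.128/(1.446 + 3.128) = 11.90 V.

V_out ≈ 11.9 V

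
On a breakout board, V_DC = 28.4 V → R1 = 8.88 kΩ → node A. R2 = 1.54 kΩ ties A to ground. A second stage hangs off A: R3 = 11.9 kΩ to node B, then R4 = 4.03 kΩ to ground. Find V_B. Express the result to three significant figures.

Node A sees R2 in parallel with the series input of stage 2, R3 + R4 = 15.93 kΩ.
Effective lower resistance at A: R2 ‖ 15.93 = 1.404 kΩ.
First divider: V_A = V_DC · 1.404/(8.88 + 1.404) = 3.878 V.
Stage 2 is unloaded, so V_B = V_A · R4/(R3+R4) = 3.878 × 4.03/15.93 = 0.9810 V.

V_B ≈ 0.981 V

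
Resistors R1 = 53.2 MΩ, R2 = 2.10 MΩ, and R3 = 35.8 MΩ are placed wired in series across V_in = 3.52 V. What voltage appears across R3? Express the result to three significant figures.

ΣR = 53.2 + 2.10 + 35.8 = 91.10 MΩ.
By the voltage-divider rule, V = 3.52 × 35.80/91.10 = 1.383 V.

V ≈ 1.38 V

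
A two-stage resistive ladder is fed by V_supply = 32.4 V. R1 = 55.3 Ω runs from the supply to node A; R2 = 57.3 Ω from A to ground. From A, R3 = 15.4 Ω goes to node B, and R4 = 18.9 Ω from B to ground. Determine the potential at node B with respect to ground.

The second stage (R3 + R4 = 34.30 Ω) loads node A in parallel with R2.
Effective lower resistance at A: R2 ‖ 34.30 = 21.46 Ω.
First divider: V_A = V_supply · 21.46/(55.3 + 21.46) = 9.057 V.
V_B = V_A × 0.5510 = 4.991 V.

V_B ≈ 4.99 V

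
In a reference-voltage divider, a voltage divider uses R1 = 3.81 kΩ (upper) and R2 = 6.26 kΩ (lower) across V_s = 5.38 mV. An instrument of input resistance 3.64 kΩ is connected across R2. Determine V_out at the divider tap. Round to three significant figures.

V_out ≈ 2.03 mV

R2 ‖ R_L = (6.26 × 3.64)/(6.26 + 3.64) = 2.302 kΩ.
Then V_out = V_s · R2'/(R1 + R2') = 5.38 × 2.302/6.112 = 2.026 mV.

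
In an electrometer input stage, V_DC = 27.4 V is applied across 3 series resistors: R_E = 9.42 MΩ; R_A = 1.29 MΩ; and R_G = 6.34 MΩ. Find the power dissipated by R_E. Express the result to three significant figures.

P ≈ 24.3 µW

The common current is I = 27.4/17.05 = 1.607 µA.
V(R_E) = I·R = 15.14 V; P = V·I = 15.14 × 1.607 = 24.33 µW.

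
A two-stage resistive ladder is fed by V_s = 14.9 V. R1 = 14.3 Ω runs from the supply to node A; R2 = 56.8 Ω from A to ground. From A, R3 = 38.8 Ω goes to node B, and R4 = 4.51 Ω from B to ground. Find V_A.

Node A sees R2 in parallel with the series input of stage 2, R3 + R4 = 43.31 Ω.
Effective lower resistance at A: R2 ‖ 43.31 = 24.57 Ω.
V_A = 14.9 × 24.57/(14.3 + 24.57) = 9.419 V.

V_A ≈ 9.42 V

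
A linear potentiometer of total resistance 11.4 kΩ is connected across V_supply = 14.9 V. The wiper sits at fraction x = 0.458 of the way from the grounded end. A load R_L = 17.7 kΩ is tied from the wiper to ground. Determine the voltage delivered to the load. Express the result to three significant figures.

Split the track: R_lower = x·R_p = 5.221 kΩ, R_upper = (1−x)·R_p = 6.179 kΩ.
R_L loads the lower segment: effective lower R = 4.032 kΩ.
V_out = 14.9 × 4.032/(6.179 + 4.032) = 5.884 V.

V_out ≈ 5.88 V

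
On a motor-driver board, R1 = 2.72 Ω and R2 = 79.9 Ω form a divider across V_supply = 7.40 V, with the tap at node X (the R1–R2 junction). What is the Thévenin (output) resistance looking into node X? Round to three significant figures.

Zeroing V_supply shorts the top of R1 to ground, so R_th = R1 ‖ R2 = 2.630 Ω.

R_th ≈ 2.63 Ω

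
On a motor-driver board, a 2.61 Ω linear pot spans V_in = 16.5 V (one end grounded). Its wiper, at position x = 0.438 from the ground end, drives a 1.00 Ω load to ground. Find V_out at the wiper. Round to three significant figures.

Split the track: R_lower = x·R_p = 1.143 Ω, R_upper = (1−x)·R_p = 1.467 Ω.
R_L loads the lower segment: effective lower R = 0.5334 Ω.
V_out = 16.5 × 0.5334/(1.467 + 0.5334) = 4.400 V.

V_out ≈ 4.40 V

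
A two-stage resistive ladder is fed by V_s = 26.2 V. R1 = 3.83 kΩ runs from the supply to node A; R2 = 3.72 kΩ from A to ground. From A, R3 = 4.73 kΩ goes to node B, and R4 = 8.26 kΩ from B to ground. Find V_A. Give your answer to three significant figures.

V_A ≈ 11.3 V

Node A sees R2 in parallel with the series input of stage 2, R3 + R4 = 12.99 kΩ.
R2 ‖ (R3+R4) = 2.892 kΩ.
V_A = 26.2 × 2.892/(3.83 + 2.892) = 11.27 V.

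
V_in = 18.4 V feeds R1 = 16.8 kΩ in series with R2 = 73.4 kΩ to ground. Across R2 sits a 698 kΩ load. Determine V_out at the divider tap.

V_out ≈ 14.7 V

The load sits in parallel with R2, giving an effective lower resistance R2' = R2·R_L/(R2+R_L) = 66.42 kΩ.
Voltage divider with the loaded lower leg: V_out = 18.4 × 66.42/(16.8 + 66.42) = 18.4 × 0.7981 = 14.69 V.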